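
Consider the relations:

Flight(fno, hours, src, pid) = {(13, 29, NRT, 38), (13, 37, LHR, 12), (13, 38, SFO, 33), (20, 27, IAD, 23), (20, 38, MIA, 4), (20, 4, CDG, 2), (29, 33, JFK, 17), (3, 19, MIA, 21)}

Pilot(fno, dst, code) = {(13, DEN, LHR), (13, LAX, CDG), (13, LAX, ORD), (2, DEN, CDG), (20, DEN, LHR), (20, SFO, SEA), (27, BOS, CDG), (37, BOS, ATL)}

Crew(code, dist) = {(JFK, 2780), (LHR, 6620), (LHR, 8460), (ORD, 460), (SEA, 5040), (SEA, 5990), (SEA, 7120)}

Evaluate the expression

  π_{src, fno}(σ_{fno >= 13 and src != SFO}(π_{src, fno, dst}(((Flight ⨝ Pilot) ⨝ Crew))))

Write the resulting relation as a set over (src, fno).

{(CDG, 20), (IAD, 20), (LHR, 13), (MIA, 20), (NRT, 13)}

Joining Flight and Pilot on fno yields {(13, 29, NRT, 38, DEN, LHR), (13, 29, NRT, 38, LAX, CDG), (13, 29, NRT, 38, LAX, ORD), (13, 37, LHR, 12, DEN, LHR), (13, 37, LHR, 12, LAX, CDG), (13, 37, LHR, 12, LAX, ORD), (13, 38, SFO, 33, DEN, LHR), (13, 38, SFO, 33, LAX, CDG), (13, 38, SFO, 33, LAX, ORD), (20, 27, IAD, 23, DEN, LHR), (20, 27, IAD, 23, SFO, SEA), (20, 38, MIA, 4, DEN, LHR), (20, 38, MIA, 4, SFO, SEA), (20, 4, CDG, 2, DEN, LHR), (20, 4, CDG, 2, SFO, SEA)}.
Joining (Flight ⨝ Pilot) and Crew on code yields {(13, 29, NRT, 38, DEN, LHR, 6620), (13, 29, NRT, 38, DEN, LHR, 8460), (13, 29, NRT, 38, LAX, ORD, 460), (13, 37, LHR, 12, DEN, LHR, 6620), (13, 37, LHR, 12, DEN, LHR, 8460), (13, 37, LHR, 12, LAX, ORD, 460), (13, 38, SFO, 33, DEN, LHR, 6620), (13, 38, SFO, 33, DEN, LHR, 8460), (13, 38, SFO, 33, LAX, ORD, 460), (20, 27, IAD, 23, DEN, LHR, 6620), (20, 27, IAD, 23, DEN, LHR, 8460), (20, 27, IAD, 23, SFO, SEA, 5040), (20, 27, IAD, 23, SFO, SEA, 5990), (20, 27, IAD, 23, SFO, SEA, 7120), (20, 38, MIA, 4, DEN, LHR, 6620), (20, 38, MIA, 4, DEN, LHR, 8460), (20, 38, MIA, 4, SFO, SEA, 5040), (20, 38, MIA, 4, SFO, SEA, 5990), (20, 38, MIA, 4, SFO, SEA, 7120), (20, 4, CDG, 2, DEN, LHR, 6620), (20, 4, CDG, 2, DEN, LHR, 8460), (20, 4, CDG, 2, SFO, SEA, 5040), (20, 4, CDG, 2, SFO, SEA, 5990), (20, 4, CDG, 2, SFO, SEA, 7120)}.
π_{src, fno, dst} gives {(CDG, 20, DEN), (CDG, 20, SFO), (IAD, 20, DEN), (IAD, 20, SFO), (LHR, 13, DEN), (LHR, 13, LAX), (MIA, 20, DEN), (MIA, 20, SFO), (NRT, 13, DEN), (NRT, 13, LAX), (SFO, 13, DEN), (SFO, 13, LAX)} (12 duplicate(s) eliminated).
Apply σ_{fno >= 13 and src != SFO}; surviving tuples: {(CDG, 20, DEN), (CDG, 20, SFO), (IAD, 20, DEN), (IAD, 20, SFO), (LHR, 13, DEN), (LHR, 13, LAX), (MIA, 20, DEN), (MIA, 20, SFO), (NRT, 13, DEN), (NRT, 13, LAX)}
π_{src, fno} gives {(CDG, 20), (IAD, 20), (LHR, 13), (MIA, 20), (NRT, 13)} (5 duplicate(s) eliminated).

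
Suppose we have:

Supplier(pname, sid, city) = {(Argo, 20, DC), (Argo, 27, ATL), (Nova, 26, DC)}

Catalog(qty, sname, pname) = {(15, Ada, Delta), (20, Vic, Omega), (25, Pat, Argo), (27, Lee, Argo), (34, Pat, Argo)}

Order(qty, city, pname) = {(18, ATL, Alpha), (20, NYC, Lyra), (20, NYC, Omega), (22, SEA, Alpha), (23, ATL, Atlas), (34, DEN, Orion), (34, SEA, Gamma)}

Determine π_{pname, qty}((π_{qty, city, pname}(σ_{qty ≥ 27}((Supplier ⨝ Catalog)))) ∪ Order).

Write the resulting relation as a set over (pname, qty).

{(Alpha, 18), (Alpha, 22), (Argo, 27), (Argo, 34), (Atlas, 23), (Gamma, 34), (Lyra, 20), (Omega, 20), (Orion, 34)}

Natural join on pname: {(Argo, 20, DC, 25, Pat), (Argo, 20, DC, 27, Lee), (Argo, 20, DC, 34, Pat), (Argo, 27, ATL, 25, Pat), (Argo, 27, ATL, 27, Lee), (Argo, 27, ATL, 34, Pat)}
Filtering on qty ≥ 27 leaves {(Argo, 20, DC, 27, Lee), (Argo, 20, DC, 34, Pat), (Argo, 27, ATL, 27, Lee), (Argo, 27, ATL, 34, Pat)}.
π[qty, city, pname]: project onto (qty, city, pname) → {(27, ATL, Argo), (27, DC, Argo), (34, ATL, Argo), (34, DC, Argo)}
Set union of the two operands is {(18, ATL, Alpha), (20, NYC, Lyra), (20, NYC, Omega), (22, SEA, Alpha), (23, ATL, Atlas), (27, ATL, Argo), (27, DC, Argo), (34, ATL, Argo), (34, DC, Argo), (34, DEN, Orion), (34, SEA, Gamma)}.
π[pname, qty]: project onto (pname, qty) (2 duplicate(s) eliminated) → {(Alpha, 18), (Alpha, 22), (Argo, 27), (Argo, 34), (Atlas, 23), (Gamma, 34), (Lyra, 20), (Omega, 20), (Orion, 34)}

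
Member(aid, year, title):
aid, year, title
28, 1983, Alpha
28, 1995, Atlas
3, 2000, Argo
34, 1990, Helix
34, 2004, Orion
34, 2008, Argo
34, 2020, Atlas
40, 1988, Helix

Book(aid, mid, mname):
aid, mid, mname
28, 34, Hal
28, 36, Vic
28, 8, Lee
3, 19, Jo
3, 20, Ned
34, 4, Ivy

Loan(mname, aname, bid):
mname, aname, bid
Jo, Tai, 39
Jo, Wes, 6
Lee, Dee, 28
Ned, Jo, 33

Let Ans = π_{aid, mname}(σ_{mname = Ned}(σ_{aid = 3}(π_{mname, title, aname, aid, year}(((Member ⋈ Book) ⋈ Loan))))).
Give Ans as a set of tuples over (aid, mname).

{(3, Ned)}

Natural join on aid: {(28, 1983, Alpha, 34, Hal), (28, 1983, Alpha, 36, Vic), (28, 1983, Alpha, 8, Lee), (28, 1995, Atlas, 34, Hal), (28, 1995, Atlas, 36, Vic), (28, 1995, Atlas, 8, Lee), (3, 2000, Argo, 19, Jo), (3, 2000, Argo, 20, Ned), (34, 1990, Helix, 4, Ivy), (34, 2004, Orion, 4, Ivy), (34, 2008, Argo, 4, Ivy), (34, 2020, Atlas, 4, Ivy)}
Natural join on mname: {(28, 1983, Alpha, 8, Lee, Dee, 28), (28, 1995, Atlas, 8, Lee, Dee, 28), (3, 2000, Argo, 19, Jo, Tai, 39), (3, 2000, Argo, 19, Jo, Wes, 6), (3, 2000, Argo, 20, Ned, Jo, 33)}
π_{mname, title, aname, aid, year} gives {(Jo, Argo, Tai, 3, 2000), (Jo, Argo, Wes, 3, 2000), (Lee, Alpha, Dee, 28, 1983), (Lee, Atlas, Dee, 28, 1995), (Ned, Argo, Jo, 3, 2000)}.
Filtering on aid = 3 leaves {(Jo, Argo, Tai, 3, 2000), (Jo, Argo, Wes, 3, 2000), (Ned, Argo, Jo, 3, 2000)}.
Filtering on mname = Ned leaves {(Ned, Argo, Jo, 3, 2000)}.
π_{aid, mname} gives {(3, Ned)}.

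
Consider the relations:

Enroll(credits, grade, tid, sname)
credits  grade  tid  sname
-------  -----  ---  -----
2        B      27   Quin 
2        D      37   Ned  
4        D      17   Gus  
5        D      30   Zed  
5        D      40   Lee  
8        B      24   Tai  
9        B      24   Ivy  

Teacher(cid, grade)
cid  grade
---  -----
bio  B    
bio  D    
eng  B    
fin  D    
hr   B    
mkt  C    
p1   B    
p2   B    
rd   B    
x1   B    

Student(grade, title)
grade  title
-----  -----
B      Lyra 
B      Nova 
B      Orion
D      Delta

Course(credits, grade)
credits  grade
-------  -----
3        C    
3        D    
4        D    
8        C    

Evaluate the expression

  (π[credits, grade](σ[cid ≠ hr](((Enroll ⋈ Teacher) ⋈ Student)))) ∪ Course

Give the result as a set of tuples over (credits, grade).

{(2, B), (2, D), (3, C), (3, D), (4, D), (5, D), (8, B), (8, C), (9, B)}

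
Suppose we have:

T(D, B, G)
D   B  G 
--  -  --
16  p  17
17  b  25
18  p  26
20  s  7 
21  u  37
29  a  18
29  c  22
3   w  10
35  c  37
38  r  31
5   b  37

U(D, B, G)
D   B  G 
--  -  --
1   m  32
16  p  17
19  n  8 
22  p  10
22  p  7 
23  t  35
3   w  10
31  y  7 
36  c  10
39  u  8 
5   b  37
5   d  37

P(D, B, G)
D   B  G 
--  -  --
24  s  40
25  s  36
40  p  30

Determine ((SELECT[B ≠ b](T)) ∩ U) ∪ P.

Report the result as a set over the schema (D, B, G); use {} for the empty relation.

{(16, p, 17), (24, s, 40), (25, s, 36), (3, w, 10), (40, p, 30)}

Filtering on B ≠ b leaves {(16, p, 17), (18, p, 26), (20, s, 7), (21, u, 37), (29, a, 18), (29, c, 22), (3, w, 10), (35, c, 37), (38, r, 31)}.
Taking the intersection: {(16, p, 17), (3, w, 10)}
Taking the union: {(16, p, 17), (24, s, 40), (25, s, 36), (3, w, 10), (40, p, 30)}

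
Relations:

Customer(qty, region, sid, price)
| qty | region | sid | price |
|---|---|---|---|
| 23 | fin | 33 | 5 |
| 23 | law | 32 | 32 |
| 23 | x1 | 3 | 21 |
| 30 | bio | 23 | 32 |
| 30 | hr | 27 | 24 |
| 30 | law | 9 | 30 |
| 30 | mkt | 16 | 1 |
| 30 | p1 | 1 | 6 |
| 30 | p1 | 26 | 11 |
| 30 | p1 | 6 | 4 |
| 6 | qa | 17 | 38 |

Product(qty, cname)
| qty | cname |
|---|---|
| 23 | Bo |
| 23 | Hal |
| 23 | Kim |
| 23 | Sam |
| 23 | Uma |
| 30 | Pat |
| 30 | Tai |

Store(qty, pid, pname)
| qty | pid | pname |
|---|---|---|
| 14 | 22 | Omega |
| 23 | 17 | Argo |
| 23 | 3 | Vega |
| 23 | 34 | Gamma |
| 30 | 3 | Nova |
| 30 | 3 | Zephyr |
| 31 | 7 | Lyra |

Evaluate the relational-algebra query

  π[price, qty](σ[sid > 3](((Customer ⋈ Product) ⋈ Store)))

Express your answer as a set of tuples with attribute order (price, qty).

{(1, 30), (11, 30), (24, 30), (30, 30), (32, 23), (32, 30), (4, 30), (5, 23)}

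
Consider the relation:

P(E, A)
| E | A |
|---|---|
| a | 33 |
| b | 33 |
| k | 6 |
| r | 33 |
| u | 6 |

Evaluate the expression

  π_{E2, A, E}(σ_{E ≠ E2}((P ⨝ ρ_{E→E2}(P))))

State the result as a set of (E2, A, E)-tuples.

{(a, 33, b), (a, 33, r), (b, 33, a), (b, 33, r), (k, 6, u), (r, 33, a), (r, 33, b), (u, 6, k)}

ρ[E→E2]: schema becomes (E2, A); tuples unchanged.
Natural join on A: {(a, 33, a), (a, 33, b), (a, 33, r), (b, 33, a), (b, 33, b), (b, 33, r), (k, 6, k), (k, 6, u), (r, 33, a), (r, 33, b), (r, 33, r), (u, 6, k), (u, 6, u)}
Apply σ_{E ≠ E2}; surviving tuples: {(a, 33, b), (a, 33, r), (b, 33, a), (b, 33, r), (k, 6, u), (r, 33, a), (r, 33, b), (u, 6, k)}
Keep only column(s) E2, A, E: {(a, 33, b), (a, 33, r), (b, 33, a), (b, 33, r), (k, 6, u), (r, 33, a), (r, 33, b), (u, 6, k)}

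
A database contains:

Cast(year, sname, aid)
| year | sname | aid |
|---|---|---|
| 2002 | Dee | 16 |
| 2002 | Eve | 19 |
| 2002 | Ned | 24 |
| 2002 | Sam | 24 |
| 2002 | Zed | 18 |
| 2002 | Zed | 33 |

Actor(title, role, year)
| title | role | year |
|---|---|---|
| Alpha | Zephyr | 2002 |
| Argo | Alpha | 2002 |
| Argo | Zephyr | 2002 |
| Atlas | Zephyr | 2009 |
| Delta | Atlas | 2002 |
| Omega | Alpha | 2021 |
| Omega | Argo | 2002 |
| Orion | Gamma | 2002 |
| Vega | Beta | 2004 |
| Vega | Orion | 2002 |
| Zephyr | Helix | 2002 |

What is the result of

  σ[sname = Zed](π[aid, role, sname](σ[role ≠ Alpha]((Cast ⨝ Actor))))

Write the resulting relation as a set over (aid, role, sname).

Natural join on year: {(2002, Dee, 16, Alpha, Zephyr), (2002, Dee, 16, Argo, Alpha), (2002, Dee, 16, Argo, Zephyr), (2002, Dee, 16, Delta, Atlas), (2002, Dee, 16, Omega, Argo), (2002, Dee, 16, Orion, Gamma), (2002, Dee, 16, Vega, Orion), (2002, Dee, 16, Zephyr, Helix), (2002, Eve, 19, Alpha, Zephyr), (2002, Eve, 19, Argo, Alpha), (2002, Eve, 19, Argo, Zephyr), (2002, Eve, 19, Delta, Atlas), (2002, Eve, 19, Omega, Argo), (2002, Eve, 19, Orion, Gamma), (2002, Eve, 19, Vega, Orion), (2002, Eve, 19, Zephyr, Helix), (2002, Ned, 24, Alpha, Zephyr), (2002, Ned, 24, Argo, Alpha), (2002, Ned, 24, Argo, Zephyr), (2002, Ned, 24, Delta, Atlas), (2002, Ned, 24, Omega, Argo), (2002, Ned, 24, Orion, Gamma), (2002, Ned, 24, Vega, Orion), (2002, Ned, 24, Zephyr, Helix), (2002, Sam, 24, Alpha, Zephyr), (2002, Sam, 24, Argo, Alpha), (2002, Sam, 24, Argo, Zephyr), (2002, Sam, 24, Delta, Atlas), (2002, Sam, 24, Omega, Argo), (2002, Sam, 24, Orion, Gamma), (2002, Sam, 24, Vega, Orion), (2002, Sam, 24, Zephyr, Helix), (2002, Zed, 18, Alpha, Zephyr), (2002, Zed, 18, Argo, Alpha), (2002, Zed, 18, Argo, Zephyr), (2002, Zed, 18, Delta, Atlas), (2002, Zed, 18, Omega, Argo), (2002, Zed, 18, Orion, Gamma), (2002, Zed, 18, Vega, Orion), (2002, Zed, 18, Zephyr, Helix), (2002, Zed, 33, Alpha, Zephyr), (2002, Zed, 33, Argo, Alpha), (2002, Zed, 33, Argo, Zephyr), (2002, Zed, 33, Delta, Atlas), (2002, Zed, 33, Omega, Argo), (2002, Zed, 33, Orion, Gamma), (2002, Zed, 33, Vega, Orion), (2002, Zed, 33, Zephyr, Helix)}
Selection role ≠ Alpha: {(2002, Dee, 16, Alpha, Zephyr), (2002, Dee, 16, Argo, Zephyr), (2002, Dee, 16, Delta, Atlas), (2002, Dee, 16, Omega, Argo), (2002, Dee, 16, Orion, Gamma), (2002, Dee, 16, Vega, Orion), (2002, Dee, 16, Zephyr, Helix), (2002, Eve, 19, Alpha, Zephyr), (2002, Eve, 19, Argo, Zephyr), (2002, Eve, 19, Delta, Atlas), (2002, Eve, 19, Omega, Argo), (2002, Eve, 19, Orion, Gamma), (2002, Eve, 19, Vega, Orion), (2002, Eve, 19, Zephyr, Helix), (2002, Ned, 24, Alpha, Zephyr), (2002, Ned, 24, Argo, Zephyr), (2002, Ned, 24, Delta, Atlas), (2002, Ned, 24, Omega, Argo), (2002, Ned, 24, Orion, Gamma), (2002, Ned, 24, Vega, Orion), (2002, Ned, 24, Zephyr, Helix), (2002, Sam, 24, Alpha, Zephyr), (2002, Sam, 24, Argo, Zephyr), (2002, Sam, 24, Delta, Atlas), (2002, Sam, 24, Omega, Argo), (2002, Sam, 24, Orion, Gamma), (2002, Sam, 24, Vega, Orion), (2002, Sam, 24, Zephyr, Helix), (2002, Zed, 18, Alpha, Zephyr), (2002, Zed, 18, Argo, Zephyr), (2002, Zed, 18, Delta, Atlas), (2002, Zed, 18, Omega, Argo), (2002, Zed, 18, Orion, Gamma), (2002, Zed, 18, Vega, Orion), (2002, Zed, 18, Zephyr, Helix), (2002, Zed, 33, Alpha, Zephyr), (2002, Zed, 33, Argo, Zephyr), (2002, Zed, 33, Delta, Atlas), (2002, Zed, 33, Omega, Argo), (2002, Zed, 33, Orion, Gamma), (2002, Zed, 33, Vega, Orion), (2002, Zed, 33, Zephyr, Helix)}
Projecting to aid, role, sname (6 duplicate(s) eliminated): {(16, Argo, Dee), (16, Atlas, Dee), (16, Gamma, Dee), (16, Helix, Dee), (16, Orion, Dee), (16, Zephyr, Dee), (18, Argo, Zed), (18, Atlas, Zed), (18, Gamma, Zed), (18, Helix, Zed), (18, Orion, Zed), (18, Zephyr, Zed), (19, Argo, Eve), (19, Atlas, Eve), (19, Gamma, Eve), (19, Helix, Eve), (19, Orion, Eve), (19, Zephyr, Eve), (24, Argo, Ned), (24, Argo, Sam), (24, Atlas, Ned), (24, Atlas, Sam), (24, Gamma, Ned), (24, Gamma, Sam), (24, Helix, Ned), (24, Helix, Sam), (24, Orion, Ned), (24, Orion, Sam), (24, Zephyr, Ned), (24, Zephyr, Sam), (33, Argo, Zed), (33, Atlas, Zed), (33, Gamma, Zed), (33, Helix, Zed), (33, Orion, Zed), (33, Zephyr, Zed)}
Selection sname = Zed: {(18, Argo, Zed), (18, Atlas, Zed), (18, Gamma, Zed), (18, Helix, Zed), (18, Orion, Zed), (18, Zephyr, Zed), (33, Argo, Zed), (33, Atlas, Zed), (33, Gamma, Zed), (33, Helix, Zed), (33, Orion, Zed), (33, Zephyr, Zed)}

{(18, Argo, Zed), (18, Atlas, Zed), (18, Gamma, Zed), (18, Helix, Zed), (18, Orion, Zed), (18, Zephyr, Zed), (33, Argo, Zed), (33, Atlas, Zed), (33, Gamma, Zed), (33, Helix, Zed), (33, Orion, Zed), (33, Zephyr, Zed)}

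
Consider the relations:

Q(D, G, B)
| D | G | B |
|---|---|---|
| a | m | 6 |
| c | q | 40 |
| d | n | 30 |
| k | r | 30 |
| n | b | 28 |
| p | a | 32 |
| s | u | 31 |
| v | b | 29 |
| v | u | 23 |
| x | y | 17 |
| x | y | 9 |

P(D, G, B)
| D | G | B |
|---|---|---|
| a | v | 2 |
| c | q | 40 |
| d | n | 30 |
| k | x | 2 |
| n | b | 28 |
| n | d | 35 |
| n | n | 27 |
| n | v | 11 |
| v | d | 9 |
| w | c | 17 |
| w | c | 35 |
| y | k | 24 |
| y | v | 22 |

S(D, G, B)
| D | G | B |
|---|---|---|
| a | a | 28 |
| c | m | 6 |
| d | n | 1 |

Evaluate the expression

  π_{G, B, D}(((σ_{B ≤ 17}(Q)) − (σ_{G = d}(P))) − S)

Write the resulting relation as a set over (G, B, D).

{(m, 6, a), (y, 17, x), (y, 9, x)}

Apply σ_{B ≤ 17}; surviving tuples: {(a, m, 6), (x, y, 17), (x, y, 9)}
Apply σ_{G = d}; surviving tuples: {(n, d, 35), (v, d, 9)}
Difference: {(a, m, 6), (x, y, 17), (x, y, 9)} with {(n, d, 35), (v, d, 9)} → {(a, m, 6), (x, y, 17), (x, y, 9)}
Difference: {(a, m, 6), (x, y, 17), (x, y, 9)} with {(a, a, 28), (c, m, 6), (d, n, 1)} → {(a, m, 6), (x, y, 17), (x, y, 9)}
Projecting to G, B, D: {(m, 6, a), (y, 17, x), (y, 9, x)}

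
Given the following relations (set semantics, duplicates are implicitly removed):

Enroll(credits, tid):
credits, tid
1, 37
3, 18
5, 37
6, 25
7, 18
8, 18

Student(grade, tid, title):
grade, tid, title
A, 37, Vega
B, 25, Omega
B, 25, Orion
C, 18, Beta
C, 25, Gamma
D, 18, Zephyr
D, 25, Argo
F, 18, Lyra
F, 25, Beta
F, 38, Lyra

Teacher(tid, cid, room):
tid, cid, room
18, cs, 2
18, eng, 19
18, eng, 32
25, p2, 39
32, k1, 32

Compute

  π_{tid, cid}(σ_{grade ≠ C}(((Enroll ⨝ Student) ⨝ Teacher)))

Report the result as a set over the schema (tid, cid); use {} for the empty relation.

{(18, cs), (18, eng), (25, p2)}

Natural join on tid: {(1, 37, A, Vega), (3, 18, C, Beta), (3, 18, D, Zephyr), (3, 18, F, Lyra), (5, 37, A, Vega), (6, 25, B, Omega), (6, 25, B, Orion), (6, 25, C, Gamma), (6, 25, D, Argo), (6, 25, F, Beta), (7, 18, C, Beta), (7, 18, D, Zephyr), (7, 18, F, Lyra), (8, 18, C, Beta), (8, 18, D, Zephyr), (8, 18, F, Lyra)}
Natural join on tid: {(3, 18, C, Beta, cs, 2), (3, 18, C, Beta, eng, 19), (3, 18, C, Beta, eng, 32), (3, 18, D, Zephyr, cs, 2), (3, 18, D, Zephyr, eng, 19), (3, 18, D, Zephyr, eng, 32), (3, 18, F, Lyra, cs, 2), (3, 18, F, Lyra, eng, 19), (3, 18, F, Lyra, eng, 32), (6, 25, B, Omega, p2, 39), (6, 25, B, Orion, p2, 39), (6, 25, C, Gamma, p2, 39), (6, 25, D, Argo, p2, 39), (6, 25, F, Beta, p2, 39), (7, 18, C, Beta, cs, 2), (7, 18, C, Beta, eng, 19), (7, 18, C, Beta, eng, 32), (7, 18, D, Zephyr, cs, 2), (7, 18, D, Zephyr, eng, 19), (7, 18, D, Zephyr, eng, 32), (7, 18, F, Lyra, cs, 2), (7, 18, F, Lyra, eng, 19), (7, 18, F, Lyra, eng, 32), (8, 18, C, Beta, cs, 2), (8, 18, C, Beta, eng, 19), (8, 18, C, Beta, eng, 32), (8, 18, D, Zephyr, cs, 2), (8, 18, D, Zephyr, eng, 19), (8, 18, D, Zephyr, eng, 32), (8, 18, F, Lyra, cs, 2), (8, 18, F, Lyra, eng, 19), (8, 18, F, Lyra, eng, 32)}
Apply σ_{grade ≠ C}; surviving tuples: {(3, 18, D, Zephyr, cs, 2), (3, 18, D, Zephyr, eng, 19), (3, 18, D, Zephyr, eng, 32), (3, 18, F, Lyra, cs, 2), (3, 18, F, Lyra, eng, 19), (3, 18, F, Lyra, eng, 32), (6, 25, B, Omega, p2, 39), (6, 25, B, Orion, p2, 39), (6, 25, D, Argo, p2, 39), (6, 25, F, Beta, p2, 39), (7, 18, D, Zephyr, cs, 2), (7, 18, D, Zephyr, eng, 19), (7, 18, D, Zephyr, eng, 32), (7, 18, F, Lyra, cs, 2), (7, 18, F, Lyra, eng, 19), (7, 18, F, Lyra, eng, 32), (8, 18, D, Zephyr, cs, 2), (8, 18, D, Zephyr, eng, 19), (8, 18, D, Zephyr, eng, 32), (8, 18, F, Lyra, cs, 2), (8, 18, F, Lyra, eng, 19), (8, 18, F, Lyra, eng, 32)}
Projecting to tid, cid (19 duplicate(s) eliminated): {(18, cs), (18, eng), (25, p2)}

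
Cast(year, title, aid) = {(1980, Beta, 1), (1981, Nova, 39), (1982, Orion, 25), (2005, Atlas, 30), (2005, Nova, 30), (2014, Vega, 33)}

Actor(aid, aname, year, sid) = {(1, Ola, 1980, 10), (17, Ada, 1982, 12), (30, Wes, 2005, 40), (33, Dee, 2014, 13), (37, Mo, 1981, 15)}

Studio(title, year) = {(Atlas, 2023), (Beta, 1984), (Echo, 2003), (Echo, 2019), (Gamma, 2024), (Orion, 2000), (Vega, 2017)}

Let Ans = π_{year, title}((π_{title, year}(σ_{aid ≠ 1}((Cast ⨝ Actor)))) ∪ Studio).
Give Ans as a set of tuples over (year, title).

Cast ⋈ Actor (natural join on year, aid): {(1980, Beta, 1, Ola, 10), (2005, Atlas, 30, Wes, 40), (2005, Nova, 30, Wes, 40), (2014, Vega, 33, Dee, 13)}
Selection aid ≠ 1: {(2005, Atlas, 30, Wes, 40), (2005, Nova, 30, Wes, 40), (2014, Vega, 33, Dee, 13)}
π_{title, year} gives {(Atlas, 2005), (Nova, 2005), (Vega, 2014)}.
Set union of the two operands is {(Atlas, 2005), (Atlas, 2023), (Beta, 1984), (Echo, 2003), (Echo, 2019), (Gamma, 2024), (Nova, 2005), (Orion, 2000), (Vega, 2014), (Vega, 2017)}.
π_{year, title} gives {(1984, Beta), (2000, Orion), (2003, Echo), (2005, Atlas), (2005, Nova), (2014, Vega), (2017, Vega), (2019, Echo), (2023, Atlas), (2024, Gamma)}.

{(1984, Beta), (2000, Orion), (2003, Echo), (2005, Atlas), (2005, Nova), (2014, Vega), (2017, Vega), (2019, Echo), (2023, Atlas), (2024, Gamma)}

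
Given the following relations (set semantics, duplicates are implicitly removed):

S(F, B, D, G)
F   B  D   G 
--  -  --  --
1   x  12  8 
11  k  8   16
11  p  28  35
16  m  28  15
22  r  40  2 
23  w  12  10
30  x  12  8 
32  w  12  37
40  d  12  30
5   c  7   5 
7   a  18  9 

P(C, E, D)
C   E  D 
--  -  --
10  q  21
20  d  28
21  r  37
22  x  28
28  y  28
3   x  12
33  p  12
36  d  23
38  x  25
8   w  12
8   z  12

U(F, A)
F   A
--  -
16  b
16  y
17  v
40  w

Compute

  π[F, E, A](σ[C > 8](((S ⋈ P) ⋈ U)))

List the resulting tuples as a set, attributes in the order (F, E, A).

Natural join on D: {(1, x, 12, 8, 3, x), (1, x, 12, 8, 33, p), (1, x, 12, 8, 8, w), (1, x, 12, 8, 8, z), (11, p, 28, 35, 20, d), (11, p, 28, 35, 22, x), (11, p, 28, 35, 28, y), (16, m, 28, 15, 20, d), (16, m, 28, 15, 22, x), (16, m, 28, 15, 28, y), (23, w, 12, 10, 3, x), (23, w, 12, 10, 33, p), (23, w, 12, 10, 8, w), (23, w, 12, 10, 8, z), (30, x, 12, 8, 3, x), (30, x, 12, 8, 33, p), (30, x, 12, 8, 8, w), (30, x, 12, 8, 8, z), (32, w, 12, 37, 3, x), (32, w, 12, 37, 33, p), (32, w, 12, 37, 8, w), (32, w, 12, 37, 8, z), (40, d, 12, 30, 3, x), (40, d, 12, 30, 33, p), (40, d, 12, 30, 8, w), (40, d, 12, 30, 8, z)}
Natural join on F: {(16, m, 28, 15, 20, d, b), (16, m, 28, 15, 20, d, y), (16, m, 28, 15, 22, x, b), (16, m, 28, 15, 22, x, y), (16, m, 28, 15, 28, y, b), (16, m, 28, 15, 28, y, y), (40, d, 12, 30, 3, x, w), (40, d, 12, 30, 33, p, w), (40, d, 12, 30, 8, w, w), (40, d, 12, 30, 8, z, w)}
σ[C > 8]: keep tuples satisfying C > 8 → {(16, m, 28, 15, 20, d, b), (16, m, 28, 15, 20, d, y), (16, m, 28, 15, 22, x, b), (16, m, 28, 15, 22, x, y), (16, m, 28, 15, 28, y, b), (16, m, 28, 15, 28, y, y), (40, d, 12, 30, 33, p, w)}
π_{F, E, A} gives {(16, d, b), (16, d, y), (16, x, b), (16, x, y), (16, y, b), (16, y, y), (40, p, w)}.

{(16, d, b), (16, d, y), (16, x, b), (16, x, y), (16, y, b), (16, y, y), (40, p, w)}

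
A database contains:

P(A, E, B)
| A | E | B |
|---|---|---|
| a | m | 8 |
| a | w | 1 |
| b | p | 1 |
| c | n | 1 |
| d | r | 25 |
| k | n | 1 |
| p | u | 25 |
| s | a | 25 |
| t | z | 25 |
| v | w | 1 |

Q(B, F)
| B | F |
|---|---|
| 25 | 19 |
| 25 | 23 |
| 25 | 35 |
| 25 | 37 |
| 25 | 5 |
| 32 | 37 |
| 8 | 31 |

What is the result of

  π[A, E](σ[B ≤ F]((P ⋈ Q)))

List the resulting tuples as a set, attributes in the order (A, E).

Joining P and Q on B yields {(a, m, 8, 31), (d, r, 25, 19), (d, r, 25, 23), (d, r, 25, 35), (d, r, 25, 37), (d, r, 25, 5), (p, u, 25, 19), (p, u, 25, 23), (p, u, 25, 35), (p, u, 25, 37), (p, u, 25, 5), (s, a, 25, 19), (s, a, 25, 23), (s, a, 25, 35), (s, a, 25, 37), (s, a, 25, 5), (t, z, 25, 19), (t, z, 25, 23), (t, z, 25, 35), (t, z, 25, 37), (t, z, 25, 5)}.
σ[B ≤ F]: keep tuples satisfying B ≤ F → {(a, m, 8, 31), (d, r, 25, 35), (d, r, 25, 37), (p, u, 25, 35), (p, u, 25, 37), (s, a, 25, 35), (s, a, 25, 37), (t, z, 25, 35), (t, z, 25, 37)}
Keep only column(s) A, E (4 duplicate(s) eliminated): {(a, m), (d, r), (p, u), (s, a), (t, z)}

{(a, m), (d, r), (p, u), (s, a), (t, z)}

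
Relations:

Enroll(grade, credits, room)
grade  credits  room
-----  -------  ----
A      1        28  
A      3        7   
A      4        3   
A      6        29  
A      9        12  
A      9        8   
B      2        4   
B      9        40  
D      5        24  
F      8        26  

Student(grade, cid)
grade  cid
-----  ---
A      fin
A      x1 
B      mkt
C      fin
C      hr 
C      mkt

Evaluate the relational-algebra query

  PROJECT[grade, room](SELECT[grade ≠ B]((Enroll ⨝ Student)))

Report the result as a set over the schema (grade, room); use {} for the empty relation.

{(A, 12), (A, 28), (A, 29), (A, 3), (A, 7), (A, 8)}

Enroll ⋈ Student (natural join on grade): {(A, 1, 28, fin), (A, 1, 28, x1), (A, 3, 7, fin), (A, 3, 7, x1), (A, 4, 3, fin), (A, 4, 3, x1), (A, 6, 29, fin), (A, 6, 29, x1), (A, 9, 12, fin), (A, 9, 12, x1), (A, 9, 8, fin), (A, 9, 8, x1), (B, 2, 4, mkt), (B, 9, 40, mkt)}
Filtering on grade ≠ B leaves {(A, 1, 28, fin), (A, 1, 28, x1), (A, 3, 7, fin), (A, 3, 7, x1), (A, 4, 3, fin), (A, 4, 3, x1), (A, 6, 29, fin), (A, 6, 29, x1), (A, 9, 12, fin), (A, 9, 12, x1), (A, 9, 8, fin), (A, 9, 8, x1)}.
Projecting to grade, room (6 duplicate(s) eliminated): {(A, 12), (A, 28), (A, 29), (A, 3), (A, 7), (A, 8)}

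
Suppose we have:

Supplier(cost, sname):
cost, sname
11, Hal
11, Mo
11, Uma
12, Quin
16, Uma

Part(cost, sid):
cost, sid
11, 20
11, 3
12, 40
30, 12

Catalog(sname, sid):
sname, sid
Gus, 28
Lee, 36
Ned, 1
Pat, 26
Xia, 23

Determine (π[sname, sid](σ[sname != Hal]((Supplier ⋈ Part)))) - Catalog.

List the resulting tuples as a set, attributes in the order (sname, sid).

{(Mo, 20), (Mo, 3), (Quin, 40), (Uma, 20), (Uma, 3)}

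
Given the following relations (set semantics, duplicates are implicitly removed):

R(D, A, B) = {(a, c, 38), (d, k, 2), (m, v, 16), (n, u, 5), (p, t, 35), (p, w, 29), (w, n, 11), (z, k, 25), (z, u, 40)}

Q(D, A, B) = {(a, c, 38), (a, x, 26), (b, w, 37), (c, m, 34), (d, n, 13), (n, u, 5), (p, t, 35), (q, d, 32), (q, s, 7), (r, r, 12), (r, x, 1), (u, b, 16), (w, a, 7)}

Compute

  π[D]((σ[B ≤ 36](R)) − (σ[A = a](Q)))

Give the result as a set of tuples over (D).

{d, m, n, p, w, z}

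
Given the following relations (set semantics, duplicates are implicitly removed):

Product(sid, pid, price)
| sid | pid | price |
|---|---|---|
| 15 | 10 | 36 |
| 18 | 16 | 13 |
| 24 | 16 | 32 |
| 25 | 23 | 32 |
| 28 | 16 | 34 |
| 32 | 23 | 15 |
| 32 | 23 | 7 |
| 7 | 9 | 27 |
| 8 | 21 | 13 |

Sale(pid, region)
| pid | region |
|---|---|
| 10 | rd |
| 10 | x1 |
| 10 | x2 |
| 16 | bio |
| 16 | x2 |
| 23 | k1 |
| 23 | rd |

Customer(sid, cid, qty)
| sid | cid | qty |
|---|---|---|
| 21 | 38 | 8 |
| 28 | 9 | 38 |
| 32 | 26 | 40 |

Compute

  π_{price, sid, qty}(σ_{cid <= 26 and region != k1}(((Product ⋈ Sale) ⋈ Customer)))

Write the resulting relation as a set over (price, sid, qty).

{(15, 32, 40), (34, 28, 38), (7, 32, 40)}

Natural join on pid: {(15, 10, 36, rd), (15, 10, 36, x1), (15, 10, 36, x2), (18, 16, 13, bio), (18, 16, 13, x2), (24, 16, 32, bio), (24, 16, 32, x2), (25, 23, 32, k1), (25, 23, 32, rd), (28, 16, 34, bio), (28, 16, 34, x2), (32, 23, 15, k1), (32, 23, 15, rd), (32, 23, 7, k1), (32, 23, 7, rd)}
Natural join on sid: {(28, 16, 34, bio, 9, 38), (28, 16, 34, x2, 9, 38), (32, 23, 15, k1, 26, 40), (32, 23, 15, rd, 26, 40), (32, 23, 7, k1, 26, 40), (32, 23, 7, rd, 26, 40)}
Apply σ_{cid <= 26 and region != k1}; surviving tuples: {(28, 16, 34, bio, 9, 38), (28, 16, 34, x2, 9, 38), (32, 23, 15, rd, 26, 40), (32, 23, 7, rd, 26, 40)}
π[price, sid, qty]: project onto (price, sid, qty) (1 duplicate(s) eliminated) → {(15, 32, 40), (34, 28, 38), (7, 32, 40)}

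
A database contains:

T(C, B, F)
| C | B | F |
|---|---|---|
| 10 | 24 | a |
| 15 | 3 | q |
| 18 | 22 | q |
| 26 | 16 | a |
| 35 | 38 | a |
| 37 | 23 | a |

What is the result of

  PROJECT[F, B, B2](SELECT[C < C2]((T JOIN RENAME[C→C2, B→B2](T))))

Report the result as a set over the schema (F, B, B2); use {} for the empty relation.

ρ[C→C2, B→B2]: schema becomes (C2, B2, F); tuples unchanged.
T ⋈ RENAME[C→C2, B→B2](T) (natural join on F): {(10, 24, a, 10, 24), (10, 24, a, 26, 16), (10, 24, a, 35, 38), (10, 24, a, 37, 23), (15, 3, q, 15, 3), (15, 3, q, 18, 22), (18, 22, q, 15, 3), (18, 22, q, 18, 22), (26, 16, a, 10, 24), (26, 16, a, 26, 16), (26, 16, a, 35, 38), (26, 16, a, 37, 23), (35, 38, a, 10, 24), (35, 38, a, 26, 16), (35, 38, a, 35, 38), (35, 38, a, 37, 23), (37, 23, a, 10, 24), (37, 23, a, 26, 16), (37, 23, a, 35, 38), (37, 23, a, 37, 23)}
Filtering on C < C2 leaves {(10, 24, a, 26, 16), (10, 24, a, 35, 38), (10, 24, a, 37, 23), (15, 3, q, 18, 22), (26, 16, a, 35, 38), (26, 16, a, 37, 23), (35, 38, a, 37, 23)}.
π[F, B, B2]: project onto (F, B, B2) → {(a, 16, 23), (a, 16, 38), (a, 24, 16), (a, 24, 23), (a, 24, 38), (a, 38, 23), (q, 3, 22)}

{(a, 16, 23), (a, 16, 38), (a, 24, 16), (a, 24, 23), (a, 24, 38), (a, 38, 23), (q, 3, 22)}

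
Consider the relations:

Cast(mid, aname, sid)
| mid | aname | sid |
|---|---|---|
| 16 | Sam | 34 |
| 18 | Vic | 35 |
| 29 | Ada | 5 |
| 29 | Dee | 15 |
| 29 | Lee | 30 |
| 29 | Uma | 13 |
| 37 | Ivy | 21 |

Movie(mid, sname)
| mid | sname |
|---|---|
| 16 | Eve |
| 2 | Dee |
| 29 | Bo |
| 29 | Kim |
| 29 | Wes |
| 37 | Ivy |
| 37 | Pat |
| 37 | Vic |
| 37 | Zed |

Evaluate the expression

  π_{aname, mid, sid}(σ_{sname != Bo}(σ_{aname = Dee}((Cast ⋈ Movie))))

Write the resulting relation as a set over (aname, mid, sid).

Joining Cast and Movie on mid yields {(16, Sam, 34, Eve), (29, Ada, 5, Bo), (29, Ada, 5, Kim), (29, Ada, 5, Wes), (29, Dee, 15, Bo), (29, Dee, 15, Kim), (29, Dee, 15, Wes), (29, Lee, 30, Bo), (29, Lee, 30, Kim), (29, Lee, 30, Wes), (29, Uma, 13, Bo), (29, Uma, 13, Kim), (29, Uma, 13, Wes), (37, Ivy, 21, Ivy), (37, Ivy, 21, Pat), (37, Ivy, 21, Vic), (37, Ivy, 21, Zed)}.
Apply σ_{aname = Dee}; surviving tuples: {(29, Dee, 15, Bo), (29, Dee, 15, Kim), (29, Dee, 15, Wes)}
Apply σ_{sname != Bo}; surviving tuples: {(29, Dee, 15, Kim), (29, Dee, 15, Wes)}
Keep only column(s) aname, mid, sid (1 duplicate(s) eliminated): {(Dee, 29, 15)}

{(Dee, 29, 15)}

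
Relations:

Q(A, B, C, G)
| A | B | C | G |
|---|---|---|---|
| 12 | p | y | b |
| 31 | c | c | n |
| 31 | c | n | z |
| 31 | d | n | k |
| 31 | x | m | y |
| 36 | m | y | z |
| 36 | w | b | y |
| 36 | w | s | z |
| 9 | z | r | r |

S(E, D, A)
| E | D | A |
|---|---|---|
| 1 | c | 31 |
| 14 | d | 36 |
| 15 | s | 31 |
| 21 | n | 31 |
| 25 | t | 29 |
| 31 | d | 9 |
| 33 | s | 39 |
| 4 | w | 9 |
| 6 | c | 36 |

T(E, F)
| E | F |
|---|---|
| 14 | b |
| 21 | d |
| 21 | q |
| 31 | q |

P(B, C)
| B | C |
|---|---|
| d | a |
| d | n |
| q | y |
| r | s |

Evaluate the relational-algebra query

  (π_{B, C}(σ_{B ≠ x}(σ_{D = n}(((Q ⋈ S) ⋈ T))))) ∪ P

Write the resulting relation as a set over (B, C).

Q ⋈ S (natural join on A): {(31, c, c, n, 1, c), (31, c, c, n, 15, s), (31, c, c, n, 21, n), (31, c, n, z, 1, c), (31, c, n, z, 15, s), (31, c, n, z, 21, n), (31, d, n, k, 1, c), (31, d, n, k, 15, s), (31, d, n, k, 21, n), (31, x, m, y, 1, c), (31, x, m, y, 15, s), (31, x, m, y, 21, n), (36, m, y, z, 14, d), (36, m, y, z, 6, c), (36, w, b, y, 14, d), (36, w, b, y, 6, c), (36, w, s, z, 14, d), (36, w, s, z, 6, c), (9, z, r, r, 31, d), (9, z, r, r, 4, w)}
(Q ⋈ S) ⋈ T (natural join on E): {(31, c, c, n, 21, n, d), (31, c, c, n, 21, n, q), (31, c, n, z, 21, n, d), (31, c, n, z, 21, n, q), (31, d, n, k, 21, n, d), (31, d, n, k, 21, n, q), (31, x, m, y, 21, n, d), (31, x, m, y, 21, n, q), (36, m, y, z, 14, d, b), (36, w, b, y, 14, d, b), (36, w, s, z, 14, d, b), (9, z, r, r, 31, d, q)}
σ[D = n]: keep tuples satisfying D = n → {(31, c, c, n, 21, n, d), (31, c, c, n, 21, n, q), (31, c, n, z, 21, n, d), (31, c, n, z, 21, n, q), (31, d, n, k, 21, n, d), (31, d, n, k, 21, n, q), (31, x, m, y, 21, n, d), (31, x, m, y, 21, n, q)}
σ[B ≠ x]: keep tuples satisfying B ≠ x → {(31, c, c, n, 21, n, d), (31, c, c, n, 21, n, q), (31, c, n, z, 21, n, d), (31, c, n, z, 21, n, q), (31, d, n, k, 21, n, d), (31, d, n, k, 21, n, q)}
π[B, C]: project onto (B, C) (3 duplicate(s) eliminated) → {(c, c), (c, n), (d, n)}
Union: {(c, c), (c, n), (d, n)} with {(d, a), (d, n), (q, y), (r, s)} → {(c, c), (c, n), (d, a), (d, n), (q, y), (r, s)}

{(c, c), (c, n), (d, a), (d, n), (q, y), (r, s)}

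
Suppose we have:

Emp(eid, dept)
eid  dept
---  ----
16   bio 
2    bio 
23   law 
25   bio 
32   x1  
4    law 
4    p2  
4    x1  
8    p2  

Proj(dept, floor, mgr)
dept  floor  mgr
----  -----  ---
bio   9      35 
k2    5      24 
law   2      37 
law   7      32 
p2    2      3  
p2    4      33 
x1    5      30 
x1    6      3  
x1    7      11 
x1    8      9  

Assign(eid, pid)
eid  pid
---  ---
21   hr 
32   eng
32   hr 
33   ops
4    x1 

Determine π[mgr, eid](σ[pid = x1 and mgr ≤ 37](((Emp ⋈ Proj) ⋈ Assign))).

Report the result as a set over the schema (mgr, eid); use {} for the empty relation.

{(11, 4), (3, 4), (30, 4), (32, 4), (33, 4), (37, 4), (9, 4)}

Natural join on dept: {(16, bio, 9, 35), (2, bio, 9, 35), (23, law, 2, 37), (23, law, 7, 32), (25, bio, 9, 35), (32, x1, 5, 30), (32, x1, 6, 3), (32, x1, 7, 11), (32, x1, 8, 9), (4, law, 2, 37), (4, law, 7, 32), (4, p2, 2, 3), (4, p2, 4, 33), (4, x1, 5, 30), (4, x1, 6, 3), (4, x1, 7, 11), (4, x1, 8, 9), (8, p2, 2, 3), (8, p2, 4, 33)}
Natural join on eid: {(32, x1, 5, 30, eng), (32, x1, 5, 30, hr), (32, x1, 6, 3, eng), (32, x1, 6, 3, hr), (32, x1, 7, 11, eng), (32, x1, 7, 11, hr), (32, x1, 8, 9, eng), (32, x1, 8, 9, hr), (4, law, 2, 37, x1), (4, law, 7, 32, x1), (4, p2, 2, 3, x1), (4, p2, 4, 33, x1), (4, x1, 5, 30, x1), (4, x1, 6, 3, x1), (4, x1, 7, 11, x1), (4, x1, 8, 9, x1)}
Apply σ_{pid = x1 and mgr ≤ 37}; surviving tuples: {(4, law, 2, 37, x1), (4, law, 7, 32, x1), (4, p2, 2, 3, x1), (4, p2, 4, 33, x1), (4, x1, 5, 30, x1), (4, x1, 6, 3, x1), (4, x1, 7, 11, x1), (4, x1, 8, 9, x1)}
π_{mgr, eid} gives {(11, 4), (3, 4), (30, 4), (32, 4), (33, 4), (37, 4), (9, 4)} (1 duplicate(s) eliminated).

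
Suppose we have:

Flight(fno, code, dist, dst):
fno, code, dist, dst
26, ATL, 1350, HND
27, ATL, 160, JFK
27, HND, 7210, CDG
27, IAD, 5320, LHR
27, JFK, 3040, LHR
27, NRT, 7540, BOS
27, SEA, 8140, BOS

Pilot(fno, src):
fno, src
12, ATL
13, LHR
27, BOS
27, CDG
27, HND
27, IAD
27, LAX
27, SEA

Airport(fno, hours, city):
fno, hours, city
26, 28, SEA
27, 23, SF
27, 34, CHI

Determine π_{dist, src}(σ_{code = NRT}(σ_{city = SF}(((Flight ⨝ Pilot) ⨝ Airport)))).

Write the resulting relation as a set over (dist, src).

{(7540, BOS), (7540, CDG), (7540, HND), (7540, IAD), (7540, LAX), (7540, SEA)}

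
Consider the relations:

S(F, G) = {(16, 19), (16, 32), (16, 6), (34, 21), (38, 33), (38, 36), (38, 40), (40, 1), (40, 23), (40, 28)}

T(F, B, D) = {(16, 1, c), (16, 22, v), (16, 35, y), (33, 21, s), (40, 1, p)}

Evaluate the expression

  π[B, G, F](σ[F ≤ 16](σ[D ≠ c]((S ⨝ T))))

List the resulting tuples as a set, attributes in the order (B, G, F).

{(22, 19, 16), (22, 32, 16), (22, 6, 16), (35, 19, 16), (35, 32, 16), (35, 6, 16)}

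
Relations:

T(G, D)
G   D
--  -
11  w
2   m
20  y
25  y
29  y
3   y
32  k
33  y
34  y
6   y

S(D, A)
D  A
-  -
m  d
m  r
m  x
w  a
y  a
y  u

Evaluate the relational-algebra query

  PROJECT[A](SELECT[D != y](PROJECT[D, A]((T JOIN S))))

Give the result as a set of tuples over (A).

T ⋈ S (natural join on D): {(11, w, a), (2, m, d), (2, m, r), (2, m, x), (20, y, a), (20, y, u), (25, y, a), (25, y, u), (29, y, a), (29, y, u), (3, y, a), (3, y, u), (33, y, a), (33, y, u), (34, y, a), (34, y, u), (6, y, a), (6, y, u)}
Projecting to D, A (12 duplicate(s) eliminated): {(m, d), (m, r), (m, x), (w, a), (y, a), (y, u)}
Filtering on D != y leaves {(m, d), (m, r), (m, x), (w, a)}.
Projecting to A: {a, d, r, x}

{a, d, r, x}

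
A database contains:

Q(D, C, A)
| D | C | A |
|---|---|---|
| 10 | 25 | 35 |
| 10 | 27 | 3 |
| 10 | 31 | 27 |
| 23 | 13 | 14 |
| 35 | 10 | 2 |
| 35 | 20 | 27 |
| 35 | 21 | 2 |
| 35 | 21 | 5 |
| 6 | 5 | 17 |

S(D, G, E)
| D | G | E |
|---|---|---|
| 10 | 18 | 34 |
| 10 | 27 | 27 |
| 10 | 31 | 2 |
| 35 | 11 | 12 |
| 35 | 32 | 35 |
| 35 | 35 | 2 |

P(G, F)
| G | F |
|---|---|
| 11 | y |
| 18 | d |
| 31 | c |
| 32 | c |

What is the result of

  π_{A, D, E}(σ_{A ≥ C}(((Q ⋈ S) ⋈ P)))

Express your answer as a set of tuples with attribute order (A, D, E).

{(27, 35, 12), (27, 35, 35), (35, 10, 2), (35, 10, 34)}

Natural join on D: {(10, 25, 35, 18, 34), (10, 25, 35, 27, 27), (10, 25, 35, 31, 2), (10, 27, 3, 18, 34), (10, 27, 3, 27, 27), (10, 27, 3, 31, 2), (10, 31, 27, 18, 34), (10, 31, 27, 27, 27), (10, 31, 27, 31, 2), (35, 10, 2, 11, 12), (35, 10, 2, 32, 35), (35, 10, 2, 35, 2), (35, 20, 27, 11, 12), (35, 20, 27, 32, 35), (35, 20, 27, 35, 2), (35, 21, 2, 11, 12), (35, 21, 2, 32, 35), (35, 21, 2, 35, 2), (35, 21, 5, 11, 12), (35, 21, 5, 32, 35), (35, 21, 5, 35, 2)}
Natural join on G: {(10, 25, 35, 18, 34, d), (10, 25, 35, 31, 2, c), (10, 27, 3, 18, 34, d), (10, 27, 3, 31, 2, c), (10, 31, 27, 18, 34, d), (10, 31, 27, 31, 2, c), (35, 10, 2, 11, 12, y), (35, 10, 2, 32, 35, c), (35, 20, 27, 11, 12, y), (35, 20, 27, 32, 35, c), (35, 21, 2, 11, 12, y), (35, 21, 2, 32, 35, c), (35, 21, 5, 11, 12, y), (35, 21, 5, 32, 35, c)}
σ[A ≥ C]: keep tuples satisfying A ≥ C → {(10, 25, 35, 18, 34, d), (10, 25, 35, 31, 2, c), (35, 20, 27, 11, 12, y), (35, 20, 27, 32, 35, c)}
Keep only column(s) A, D, E: {(27, 35, 12), (27, 35, 35), (35, 10, 2), (35, 10, 34)}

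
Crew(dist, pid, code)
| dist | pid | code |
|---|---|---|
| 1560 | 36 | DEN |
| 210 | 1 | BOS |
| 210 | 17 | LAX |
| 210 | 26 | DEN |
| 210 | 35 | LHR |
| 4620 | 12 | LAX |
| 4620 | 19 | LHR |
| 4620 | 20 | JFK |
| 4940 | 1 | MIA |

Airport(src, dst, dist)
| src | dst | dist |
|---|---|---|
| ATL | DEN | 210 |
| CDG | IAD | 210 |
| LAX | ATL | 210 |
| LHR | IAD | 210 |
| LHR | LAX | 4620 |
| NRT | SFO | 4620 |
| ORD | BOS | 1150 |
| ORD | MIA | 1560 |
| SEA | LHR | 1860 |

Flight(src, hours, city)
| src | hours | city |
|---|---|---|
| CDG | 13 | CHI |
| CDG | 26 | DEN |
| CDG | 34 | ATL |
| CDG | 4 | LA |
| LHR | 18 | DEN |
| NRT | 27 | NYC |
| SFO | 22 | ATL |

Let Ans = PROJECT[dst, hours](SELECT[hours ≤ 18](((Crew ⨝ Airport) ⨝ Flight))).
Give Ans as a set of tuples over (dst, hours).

Natural join on dist: {(1560, 36, DEN, ORD, MIA), (210, 1, BOS, ATL, DEN), (210, 1, BOS, CDG, IAD), (210, 1, BOS, LAX, ATL), (210, 1, BOS, LHR, IAD), (210, 17, LAX, ATL, DEN), (210, 17, LAX, CDG, IAD), (210, 17, LAX, LAX, ATL), (210, 17, LAX, LHR, IAD), (210, 26, DEN, ATL, DEN), (210, 26, DEN, CDG, IAD), (210, 26, DEN, LAX, ATL), (210, 26, DEN, LHR, IAD), (210, 35, LHR, ATL, DEN), (210, 35, LHR, CDG, IAD), (210, 35, LHR, LAX, ATL), (210, 35, LHR, LHR, IAD), (4620, 12, LAX, LHR, LAX), (4620, 12, LAX, NRT, SFO), (4620, 19, LHR, LHR, LAX), (4620, 19, LHR, NRT, SFO), (4620, 20, JFK, LHR, LAX), (4620, 20, JFK, NRT, SFO)}
Natural join on src: {(210, 1, BOS, CDG, IAD, 13, CHI), (210, 1, BOS, CDG, IAD, 26, DEN), (210, 1, BOS, CDG, IAD, 34, ATL), (210, 1, BOS, CDG, IAD, 4, LA), (210, 1, BOS, LHR, IAD, 18, DEN), (210, 17, LAX, CDG, IAD, 13, CHI), (210, 17, LAX, CDG, IAD, 26, DEN), (210, 17, LAX, CDG, IAD, 34, ATL), (210, 17, LAX, CDG, IAD, 4, LA), (210, 17, LAX, LHR, IAD, 18, DEN), (210, 26, DEN, CDG, IAD, 13, CHI), (210, 26, DEN, CDG, IAD, 26, DEN), (210, 26, DEN, CDG, IAD, 34, ATL), (210, 26, DEN, CDG, IAD, 4, LA), (210, 26, DEN, LHR, IAD, 18, DEN), (210, 35, LHR, CDG, IAD, 13, CHI), (210, 35, LHR, CDG, IAD, 26, DEN), (210, 35, LHR, CDG, IAD, 34, ATL), (210, 35, LHR, CDG, IAD, 4, LA), (210, 35, LHR, LHR, IAD, 18, DEN), (4620, 12, LAX, LHR, LAX, 18, DEN), (4620, 12, LAX, NRT, SFO, 27, NYC), (4620, 19, LHR, LHR, LAX, 18, DEN), (4620, 19, LHR, NRT, SFO, 27, NYC), (4620, 20, JFK, LHR, LAX, 18, DEN), (4620, 20, JFK, NRT, SFO, 27, NYC)}
σ[hours ≤ 18]: keep tuples satisfying hours ≤ 18 → {(210, 1, BOS, CDG, IAD, 13, CHI), (210, 1, BOS, CDG, IAD, 4, LA), (210, 1, BOS, LHR, IAD, 18, DEN), (210, 17, LAX, CDG, IAD, 13, CHI), (210, 17, LAX, CDG, IAD, 4, LA), (210, 17, LAX, LHR, IAD, 18, DEN), (210, 26, DEN, CDG, IAD, 13, CHI), (210, 26, DEN, CDG, IAD, 4, LA), (210, 26, DEN, LHR, IAD, 18, DEN), (210, 35, LHR, CDG, IAD, 13, CHI), (210, 35, LHR, CDG, IAD, 4, LA), (210, 35, LHR, LHR, IAD, 18, DEN), (4620, 12, LAX, LHR, LAX, 18, DEN), (4620, 19, LHR, LHR, LAX, 18, DEN), (4620, 20, JFK, LHR, LAX, 18, DEN)}
Keep only column(s) dst, hours (11 duplicate(s) eliminated): {(IAD, 13), (IAD, 18), (IAD, 4), (LAX, 18)}

{(IAD, 13), (IAD, 18), (IAD, 4), (LAX, 18)}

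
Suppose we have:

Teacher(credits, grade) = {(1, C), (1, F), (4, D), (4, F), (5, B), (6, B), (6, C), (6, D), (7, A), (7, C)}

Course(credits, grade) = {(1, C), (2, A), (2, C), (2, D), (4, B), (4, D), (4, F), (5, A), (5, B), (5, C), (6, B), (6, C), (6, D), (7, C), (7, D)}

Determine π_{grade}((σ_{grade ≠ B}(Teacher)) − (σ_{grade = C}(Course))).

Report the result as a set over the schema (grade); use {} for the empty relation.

Selection grade ≠ B: {(1, C), (1, F), (4, D), (4, F), (6, C), (6, D), (7, A), (7, C)}
Selection grade = C: {(1, C), (2, C), (5, C), (6, C), (7, C)}
Difference: {(1, C), (1, F), (4, D), (4, F), (6, C), (6, D), (7, A), (7, C)} with {(1, C), (2, C), (5, C), (6, C), (7, C)} → {(1, F), (4, D), (4, F), (6, D), (7, A)}
Projecting to grade (2 duplicate(s) eliminated): {A, D, F}

{A, D, F}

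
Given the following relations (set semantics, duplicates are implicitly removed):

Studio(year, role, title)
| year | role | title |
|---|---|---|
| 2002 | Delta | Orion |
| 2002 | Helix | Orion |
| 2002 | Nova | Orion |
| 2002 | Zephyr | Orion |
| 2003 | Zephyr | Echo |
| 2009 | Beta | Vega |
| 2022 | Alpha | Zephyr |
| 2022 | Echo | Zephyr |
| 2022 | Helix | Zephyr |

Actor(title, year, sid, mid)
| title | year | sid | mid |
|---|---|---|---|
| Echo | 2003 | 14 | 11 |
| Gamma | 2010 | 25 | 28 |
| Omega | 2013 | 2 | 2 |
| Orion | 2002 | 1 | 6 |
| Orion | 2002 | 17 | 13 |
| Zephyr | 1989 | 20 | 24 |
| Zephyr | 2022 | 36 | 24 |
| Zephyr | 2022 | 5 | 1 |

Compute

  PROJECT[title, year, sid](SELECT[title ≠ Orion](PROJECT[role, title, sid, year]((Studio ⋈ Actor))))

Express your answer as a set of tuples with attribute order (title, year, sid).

Natural join on year, title: {(2002, Delta, Orion, 1, 6), (2002, Delta, Orion, 17, 13), (2002, Helix, Orion, 1, 6), (2002, Helix, Orion, 17, 13), (2002, Nova, Orion, 1, 6), (2002, Nova, Orion, 17, 13), (2002, Zephyr, Orion, 1, 6), (2002, Zephyr, Orion, 17, 13), (2003, Zephyr, Echo, 14, 11), (2022, Alpha, Zephyr, 36, 24), (2022, Alpha, Zephyr, 5, 1), (2022, Echo, Zephyr, 36, 24), (2022, Echo, Zephyr, 5, 1), (2022, Helix, Zephyr, 36, 24), (2022, Helix, Zephyr, 5, 1)}
Projecting to role, title, sid, year: {(Alpha, Zephyr, 36, 2022), (Alpha, Zephyr, 5, 2022), (Delta, Orion, 1, 2002), (Delta, Orion, 17, 2002), (Echo, Zephyr, 36, 2022), (Echo, Zephyr, 5, 2022), (Helix, Orion, 1, 2002), (Helix, Orion, 17, 2002), (Helix, Zephyr, 36, 2022), (Helix, Zephyr, 5, 2022), (Nova, Orion, 1, 2002), (Nova, Orion, 17, 2002), (Zephyr, Echo, 14, 2003), (Zephyr, Orion, 1, 2002), (Zephyr, Orion, 17, 2002)}
Filtering on title ≠ Orion leaves {(Alpha, Zephyr, 36, 2022), (Alpha, Zephyr, 5, 2022), (Echo, Zephyr, 36, 2022), (Echo, Zephyr, 5, 2022), (Helix, Zephyr, 36, 2022), (Helix, Zephyr, 5, 2022), (Zephyr, Echo, 14, 2003)}.
Projecting to title, year, sid (4 duplicate(s) eliminated): {(Echo, 2003, 14), (Zephyr, 2022, 36), (Zephyr, 2022, 5)}

{(Echo, 2003, 14), (Zephyr, 2022, 36), (Zephyr, 2022, 5)}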